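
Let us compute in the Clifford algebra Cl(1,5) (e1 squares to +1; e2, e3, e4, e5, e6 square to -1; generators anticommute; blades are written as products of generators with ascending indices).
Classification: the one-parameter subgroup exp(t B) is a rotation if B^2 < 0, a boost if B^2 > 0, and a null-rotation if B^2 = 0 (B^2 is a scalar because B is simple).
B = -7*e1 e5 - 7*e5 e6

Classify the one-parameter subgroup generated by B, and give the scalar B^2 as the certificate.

B^2 term by term: the squares give (-7)^2*(e1 e5)^2 + (-7)^2*(e5 e6)^2 = 49*(+1) + 49*(-1) = 0 (each basis 2-blade squares to minus the product of its generators' squares); cross terms between blades sharing an index anticommute and cancel. So B^2 = 0.
Answer: null-rotation, certificate B^2 = 0. The scalar 0 is the complete invariant here: its sign names the subgroup type.


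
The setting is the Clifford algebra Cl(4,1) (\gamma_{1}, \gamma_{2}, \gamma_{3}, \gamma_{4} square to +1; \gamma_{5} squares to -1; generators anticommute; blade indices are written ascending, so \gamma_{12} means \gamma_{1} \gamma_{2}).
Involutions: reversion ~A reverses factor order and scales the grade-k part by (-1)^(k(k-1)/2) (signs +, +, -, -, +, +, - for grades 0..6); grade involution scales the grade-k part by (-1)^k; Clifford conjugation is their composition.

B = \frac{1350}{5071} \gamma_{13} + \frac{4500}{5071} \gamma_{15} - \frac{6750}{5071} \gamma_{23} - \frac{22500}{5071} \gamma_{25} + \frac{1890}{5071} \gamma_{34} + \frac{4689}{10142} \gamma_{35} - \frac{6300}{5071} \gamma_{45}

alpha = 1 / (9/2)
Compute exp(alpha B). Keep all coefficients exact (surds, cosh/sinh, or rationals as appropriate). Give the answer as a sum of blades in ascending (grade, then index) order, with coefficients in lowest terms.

B^2 term by term: the squares give (\frac{1350}{5071})^2*(\gamma_{13})^2 + (\frac{4500}{5071})^2*(\gamma_{15})^2 + (-\frac{6750}{5071})^2*(\gamma_{23})^2 + (-\frac{22500}{5071})^2*(\gamma_{25})^2 + (\frac{1890}{5071})^2*(\gamma_{34})^2 + (\frac{4689}{10142})^2*(\gamma_{35})^2 + (-\frac{6300}{5071})^2*(\gamma_{45})^2 = \frac{1822500}{25715041}*(-1) + \frac{20250000}{25715041}*(+1) + \frac{45562500}{25715041}*(-1) + \frac{506250000}{25715041}*(+1) + \frac{3572100}{25715041}*(-1) + \frac{21986721}{102860164}*(+1) + \frac{39690000}{25715041}*(+1) = \frac{81}{4} (each basis 2-blade squares to minus the product of its generators' squares); cross terms between blades sharing an index anticommute and cancel; the commuting (index-disjoint) pairs give grade-4 terms 2*c*c'*(blade product), which cancel blade by blade — \gamma_{1235}: \frac{60750000}{25715041} - \frac{60750000}{25715041} = 0; \gamma_{1345}: -\frac{17010000}{25715041} + \frac{17010000}{25715041} = 0; \gamma_{2345}: \frac{85050000}{25715041} - \frac{85050000}{25715041} = 0 — confirming B is simple. So B^2 = \frac{81}{4}.
B^2 = \frac{81}{4} — the series telescopes hyperbolically here: l = \frac{9}{2}, alpha*l = 1, so exp(alpha B) = cosh(1) + (sinh(1)/(\frac{9}{2}))*B = \cosh{\left(1 \right)} + (\frac{2 \sinh{\left(1 \right)}}{9})*B.
Answer: \cosh{\left(1 \right)} + \frac{300 \sinh{\left(1 \right)}}{5071} \gamma_{13} + \frac{1000 \sinh{\left(1 \right)}}{5071} \gamma_{15} - \frac{1500 \sinh{\left(1 \right)}}{5071} \gamma_{23} - \frac{5000 \sinh{\left(1 \right)}}{5071} \gamma_{25} + \frac{420 \sinh{\left(1 \right)}}{5071} \gamma_{34} + \frac{521 \sinh{\left(1 \right)}}{5071} \gamma_{35} - \frac{1400 \sinh{\left(1 \right)}}{5071} \gamma_{45}


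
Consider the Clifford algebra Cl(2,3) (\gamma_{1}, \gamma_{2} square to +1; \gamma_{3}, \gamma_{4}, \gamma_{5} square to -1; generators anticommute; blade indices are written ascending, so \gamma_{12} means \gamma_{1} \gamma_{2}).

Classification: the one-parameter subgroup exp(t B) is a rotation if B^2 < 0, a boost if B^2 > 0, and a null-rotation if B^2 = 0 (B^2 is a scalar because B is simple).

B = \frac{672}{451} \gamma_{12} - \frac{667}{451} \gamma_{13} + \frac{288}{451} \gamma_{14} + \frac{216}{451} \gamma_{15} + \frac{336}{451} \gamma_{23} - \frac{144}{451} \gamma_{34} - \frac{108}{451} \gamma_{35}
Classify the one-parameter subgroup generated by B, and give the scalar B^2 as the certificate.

B^2 term by term: the squares give (\frac{672}{451})^2*(\gamma_{12})^2 + (-\frac{667}{451})^2*(\gamma_{13})^2 + (\frac{288}{451})^2*(\gamma_{14})^2 + (\frac{216}{451})^2*(\gamma_{15})^2 + (\frac{336}{451})^2*(\gamma_{23})^2 + (-\frac{144}{451})^2*(\gamma_{34})^2 + (-\frac{108}{451})^2*(\gamma_{35})^2 = \frac{451584}{203401}*(-1) + \frac{444889}{203401}*(+1) + \frac{82944}{203401}*(+1) + \frac{46656}{203401}*(+1) + \frac{112896}{203401}*(+1) + \frac{20736}{203401}*(-1) + \frac{11664}{203401}*(-1) = 1 (each basis 2-blade squares to minus the product of its generators' squares); cross terms between blades sharing an index anticommute and cancel; the commuting (index-disjoint) pairs give grade-4 terms 2*c*c'*(blade product), which cancel blade by blade — \gamma_{1234}: -\frac{193536}{203401} + \frac{193536}{203401} = 0; \gamma_{1235}: -\frac{145152}{203401} + \frac{145152}{203401} = 0; \gamma_{1345}: \frac{62208}{203401} - \frac{62208}{203401} = 0 — confirming B is simple. So B^2 = 1.
Answer: boost, certificate B^2 = 1. Key observation: B^2 = 1 is a conjugation invariant, so its sign decides the class regardless of the surface form of B.


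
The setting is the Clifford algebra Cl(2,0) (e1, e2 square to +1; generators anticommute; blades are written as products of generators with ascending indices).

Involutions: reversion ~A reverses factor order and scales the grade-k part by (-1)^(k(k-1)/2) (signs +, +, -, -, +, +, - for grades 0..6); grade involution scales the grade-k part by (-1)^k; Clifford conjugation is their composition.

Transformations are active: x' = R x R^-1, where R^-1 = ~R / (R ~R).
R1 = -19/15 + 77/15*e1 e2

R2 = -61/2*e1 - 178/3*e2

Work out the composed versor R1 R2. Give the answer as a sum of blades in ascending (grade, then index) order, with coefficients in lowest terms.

Distribute over the terms of R1 (each basis-blade product reordered to ascending indices, repeated generators contracted through their squares):
(-19/15) R2 = 1159/30*e1 + 3382/45*e2
(77/15*e1 e2) R2 = -13706/45*e1 + 4697/30*e2
Summing the partial products and collecting blades:
Answer: -4787/18*e1 + 4171/18*e2


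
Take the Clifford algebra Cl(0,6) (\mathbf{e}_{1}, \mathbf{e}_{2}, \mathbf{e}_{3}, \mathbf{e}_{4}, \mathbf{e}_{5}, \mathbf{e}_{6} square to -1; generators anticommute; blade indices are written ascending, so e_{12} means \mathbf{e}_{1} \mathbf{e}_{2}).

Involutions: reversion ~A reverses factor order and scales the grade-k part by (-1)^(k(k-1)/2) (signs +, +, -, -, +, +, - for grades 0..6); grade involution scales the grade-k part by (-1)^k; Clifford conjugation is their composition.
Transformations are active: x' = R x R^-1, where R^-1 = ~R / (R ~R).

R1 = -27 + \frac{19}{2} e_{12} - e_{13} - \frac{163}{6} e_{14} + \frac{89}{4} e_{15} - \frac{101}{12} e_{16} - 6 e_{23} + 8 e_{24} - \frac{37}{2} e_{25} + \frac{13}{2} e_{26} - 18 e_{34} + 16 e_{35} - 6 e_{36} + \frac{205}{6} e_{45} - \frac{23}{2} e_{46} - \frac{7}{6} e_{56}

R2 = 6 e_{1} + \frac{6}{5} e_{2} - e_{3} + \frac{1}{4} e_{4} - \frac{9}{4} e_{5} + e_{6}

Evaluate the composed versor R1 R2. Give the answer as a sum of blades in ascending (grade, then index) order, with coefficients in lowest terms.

Distribute over the terms of R2 (each basis-blade product reordered to ascending indices, repeated generators contracted through their squares):
R1 (6 e_{1}) = -162 e_{1} + 57 e_{2} - 6 e_{3} - 163 e_{4} + \frac{267}{2} e_{5} - \frac{101}{2} e_{6} - 36 e_{123} + 48 e_{124} - 111 e_{125} + 39 e_{126} - 108 e_{134} + 96 e_{135} - 36 e_{136} + 205 e_{145} - 69 e_{146} - 7 e_{156}
R1 (\frac{6}{5} e_{2}) = -\frac{57}{5} e_{1} - \frac{162}{5} e_{2} - \frac{36}{5} e_{3} + \frac{48}{5} e_{4} - \frac{111}{5} e_{5} + \frac{39}{5} e_{6} + \frac{6}{5} e_{123} + \frac{163}{5} e_{124} - \frac{267}{10} e_{125} + \frac{101}{10} e_{126} - \frac{108}{5} e_{234} + \frac{96}{5} e_{235} - \frac{36}{5} e_{236} + 41 e_{245} - \frac{69}{5} e_{246} - \frac{7}{5} e_{256}
R1 (-e_{3}) = -e_{1} - 6 e_{2} + 27 e_{3} + 18 e_{4} - 16 e_{5} + 6 e_{6} - \frac{19}{2} e_{123} - \frac{163}{6} e_{134} + \frac{89}{4} e_{135} - \frac{101}{12} e_{136} + 8 e_{234} - \frac{37}{2} e_{235} + \frac{13}{2} e_{236} - \frac{205}{6} e_{345} + \frac{23}{2} e_{346} + \frac{7}{6} e_{356}
R1 (\frac{1}{4} e_{4}) = \frac{163}{24} e_{1} - 2 e_{2} + \frac{9}{2} e_{3} - \frac{27}{4} e_{4} + \frac{205}{24} e_{5} - \frac{23}{8} e_{6} + \frac{19}{8} e_{124} - \frac{1}{4} e_{134} - \frac{89}{16} e_{145} + \frac{101}{48} e_{146} - \frac{3}{2} e_{234} + \frac{37}{8} e_{245} - \frac{13}{8} e_{246} - 4 e_{345} + \frac{3}{2} e_{346} - \frac{7}{24} e_{456}
R1 (-\frac{9}{4} e_{5}) = \frac{801}{16} e_{1} - \frac{333}{8} e_{2} + 36 e_{3} + \frac{615}{8} e_{4} + \frac{243}{4} e_{5} + \frac{21}{8} e_{6} - \frac{171}{8} e_{125} + \frac{9}{4} e_{135} + \frac{489}{8} e_{145} - \frac{303}{16} e_{156} + \frac{27}{2} e_{235} - 18 e_{245} + \frac{117}{8} e_{256} + \frac{81}{2} e_{345} - \frac{27}{2} e_{356} - \frac{207}{8} e_{456}
R1 (e_{6}) = \frac{101}{12} e_{1} - \frac{13}{2} e_{2} + 6 e_{3} + \frac{23}{2} e_{4} + \frac{7}{6} e_{5} - 27 e_{6} + \frac{19}{2} e_{126} - e_{136} - \frac{163}{6} e_{146} + \frac{89}{4} e_{156} - 6 e_{236} + 8 e_{246} - \frac{37}{2} e_{256} - 18 e_{346} + 16 e_{356} + \frac{205}{6} e_{456}
Summing the partial products and collecting blades:
Answer: -\frac{26191}{240} e_{1} - \frac{1261}{40} e_{2} + \frac{603}{10} e_{3} - \frac{2151}{40} e_{4} + \frac{19891}{120} e_{5} - \frac{1279}{20} e_{6} - \frac{443}{10} e_{123} + \frac{3319}{40} e_{124} - \frac{6363}{40} e_{125} + \frac{293}{5} e_{126} - \frac{1625}{12} e_{134} + \frac{241}{2} e_{135} - \frac{545}{12} e_{136} + \frac{4169}{16} e_{145} - \frac{1505}{16} e_{146} - \frac{59}{16} e_{156} - \frac{151}{10} e_{234} + \frac{71}{5} e_{235} - \frac{67}{10} e_{236} + \frac{221}{8} e_{245} - \frac{297}{40} e_{246} - \frac{211}{40} e_{256} + \frac{7}{3} e_{345} - 5 e_{346} + \frac{11}{3} e_{356} + 8 e_{456}


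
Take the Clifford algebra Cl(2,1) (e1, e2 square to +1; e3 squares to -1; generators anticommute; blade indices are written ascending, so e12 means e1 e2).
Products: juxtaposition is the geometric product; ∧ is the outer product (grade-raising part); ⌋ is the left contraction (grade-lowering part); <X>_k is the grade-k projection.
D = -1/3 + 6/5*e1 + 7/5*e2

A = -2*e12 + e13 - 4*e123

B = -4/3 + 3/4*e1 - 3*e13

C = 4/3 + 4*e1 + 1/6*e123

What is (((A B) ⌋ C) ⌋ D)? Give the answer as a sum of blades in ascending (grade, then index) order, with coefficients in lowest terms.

step 1: -3 - 21/2*e2 - 3/4*e3 + 8/3*e12 - 4/3*e13 - 9*e23 + 16/3*e123
step 2: -28/9 - 27/2*e1 + 2/9*e2 - 4/9*e3 + 1/8*e12 + 7/4*e13 - 1/2*e123
step 3: -401/27 - 56/15*e1 - 196/45*e2
Answer: -401/27 - 56/15*e1 - 196/45*e2


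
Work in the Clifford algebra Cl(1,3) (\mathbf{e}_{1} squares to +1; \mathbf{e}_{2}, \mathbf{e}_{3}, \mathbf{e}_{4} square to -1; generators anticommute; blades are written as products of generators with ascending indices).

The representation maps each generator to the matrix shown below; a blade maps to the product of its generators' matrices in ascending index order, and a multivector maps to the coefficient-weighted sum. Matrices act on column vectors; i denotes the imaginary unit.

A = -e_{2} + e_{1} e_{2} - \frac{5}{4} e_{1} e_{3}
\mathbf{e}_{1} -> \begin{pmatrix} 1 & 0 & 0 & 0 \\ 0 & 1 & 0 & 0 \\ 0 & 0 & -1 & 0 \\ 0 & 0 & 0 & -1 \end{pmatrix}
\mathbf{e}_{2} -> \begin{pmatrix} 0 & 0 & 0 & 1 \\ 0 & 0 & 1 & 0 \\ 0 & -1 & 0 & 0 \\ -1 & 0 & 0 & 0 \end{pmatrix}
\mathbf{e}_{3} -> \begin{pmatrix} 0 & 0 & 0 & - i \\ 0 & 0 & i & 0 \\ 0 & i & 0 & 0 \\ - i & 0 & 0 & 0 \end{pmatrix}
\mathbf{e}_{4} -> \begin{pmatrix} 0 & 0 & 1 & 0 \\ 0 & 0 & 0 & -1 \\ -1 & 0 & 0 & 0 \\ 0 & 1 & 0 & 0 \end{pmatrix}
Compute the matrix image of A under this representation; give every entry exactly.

Bivector images (products of the table entries): rho(e_{1} e_{2}) = rho(\mathbf{e}_{1})rho(\mathbf{e}_{2}) = \begin{pmatrix} 0 & 0 & 0 & 1 \\ 0 & 0 & 1 & 0 \\ 0 & 1 & 0 & 0 \\ 1 & 0 & 0 & 0 \end{pmatrix}; rho(e_{1} e_{3}) = rho(\mathbf{e}_{1})rho(\mathbf{e}_{3}) = \begin{pmatrix} 0 & 0 & 0 & - i \\ 0 & 0 & i & 0 \\ 0 & - i & 0 & 0 \\ i & 0 & 0 & 0 \end{pmatrix}.
M = (-1)*rho(e_{2}) + (1)*rho(e_{1} e_{2}) + (-\frac{5}{4})*rho(e_{1} e_{3}), summed entrywise:
Answer: \begin{pmatrix} 0 & 0 & 0 & \frac{5 i}{4} \\ 0 & 0 & - \frac{5 i}{4} & 0 \\ 0 & 2 + \frac{5 i}{4} & 0 & 0 \\ 2 - \frac{5 i}{4} & 0 & 0 & 0 \end{pmatrix}


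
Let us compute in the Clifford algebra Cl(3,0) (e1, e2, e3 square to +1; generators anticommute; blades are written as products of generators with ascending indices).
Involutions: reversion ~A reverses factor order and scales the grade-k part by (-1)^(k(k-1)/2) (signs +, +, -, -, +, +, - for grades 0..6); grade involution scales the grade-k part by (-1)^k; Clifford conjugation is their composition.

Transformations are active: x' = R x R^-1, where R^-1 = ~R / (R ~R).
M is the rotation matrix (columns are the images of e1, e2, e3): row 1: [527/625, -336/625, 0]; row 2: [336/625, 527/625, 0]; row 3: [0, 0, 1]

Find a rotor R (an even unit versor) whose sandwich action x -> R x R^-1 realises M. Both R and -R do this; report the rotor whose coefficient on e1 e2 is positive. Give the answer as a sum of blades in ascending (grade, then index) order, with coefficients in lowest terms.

Method: write R = a + b12*e1 e2 + b13*e1 e3 + b23*e2 e3 with a^2 + b12^2 + b13^2 + b23^2 = 1 (so R^-1 = ~R). Expanding the columns R e_j ~R gives tr M = 4a^2 - 1 and, from the antisymmetric part, M21 - M12 = -4a*b12, M13 - M31 = 4a*b13, M32 - M23 = -4a*b23.
Here tr M = 1679/625, so a^2 = (1 + tr M)/4 = 576/625 and a = ±24/25. Taking a = 24/25: M21 - M12 = 672/625, M13 - M31 = 0, M32 - M23 = 0, giving b12 = -7/25, b13 = 0, b23 = 0, i.e. R = 24/25 - 7/25*e1 e2.
Its e1 e2 coefficient is negative, so report the other preimage -R.
Answer: -24/25 + 7/25*e1 e2. Why the constraint matters: R and -R act identically through the sandwich — M has trace 1679/625 either way — so only the sign condition on e1 e2 picks one of the two preimages.


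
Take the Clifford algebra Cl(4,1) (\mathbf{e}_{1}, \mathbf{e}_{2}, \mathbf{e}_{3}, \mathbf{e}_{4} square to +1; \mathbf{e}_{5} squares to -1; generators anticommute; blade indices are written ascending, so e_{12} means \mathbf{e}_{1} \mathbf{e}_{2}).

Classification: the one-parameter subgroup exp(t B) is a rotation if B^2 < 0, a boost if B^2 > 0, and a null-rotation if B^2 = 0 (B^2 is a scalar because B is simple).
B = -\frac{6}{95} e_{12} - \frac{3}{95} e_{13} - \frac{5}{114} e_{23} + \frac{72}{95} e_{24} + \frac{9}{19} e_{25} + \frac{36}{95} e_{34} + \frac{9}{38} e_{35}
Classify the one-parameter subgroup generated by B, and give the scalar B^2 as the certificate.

B^2 term by term: the squares give (-\frac{6}{95})^2*(e_{12})^2 + (-\frac{3}{95})^2*(e_{13})^2 + (-\frac{5}{114})^2*(e_{23})^2 + (\frac{72}{95})^2*(e_{24})^2 + (\frac{9}{19})^2*(e_{25})^2 + (\frac{36}{95})^2*(e_{34})^2 + (\frac{9}{38})^2*(e_{35})^2 = \frac{36}{9025}*(-1) + \frac{9}{9025}*(-1) + \frac{25}{12996}*(-1) + \frac{5184}{9025}*(-1) + \frac{81}{361}*(+1) + \frac{1296}{9025}*(-1) + \frac{81}{1444}*(+1) = -\frac{4}{9} (each basis 2-blade squares to minus the product of its generators' squares); cross terms between blades sharing an index anticommute and cancel; the commuting (index-disjoint) pairs give grade-4 terms 2*c*c'*(blade product), which cancel blade by blade — e_{1234}: -\frac{432}{9025} + \frac{432}{9025} = 0; e_{1235}: -\frac{54}{1805} + \frac{54}{1805} = 0; e_{2345}: -\frac{648}{1805} + \frac{648}{1805} = 0 — confirming B is simple. So B^2 = -\frac{4}{9}.
Answer: rotation, certificate B^2 = -\frac{4}{9}. Key observation: B^2 = -\frac{4}{9} is a conjugation invariant, so its sign decides the class regardless of the surface form of B.


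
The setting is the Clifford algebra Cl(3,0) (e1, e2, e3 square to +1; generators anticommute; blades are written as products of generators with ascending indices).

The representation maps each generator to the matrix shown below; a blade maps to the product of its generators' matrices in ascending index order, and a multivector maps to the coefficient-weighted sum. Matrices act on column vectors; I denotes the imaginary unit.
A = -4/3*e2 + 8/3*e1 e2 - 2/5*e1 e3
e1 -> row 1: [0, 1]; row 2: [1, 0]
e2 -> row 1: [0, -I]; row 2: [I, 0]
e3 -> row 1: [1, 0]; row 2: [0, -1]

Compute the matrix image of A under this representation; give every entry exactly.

Bivector images (products of the table entries): rho(e1 e2) = rho(e1)rho(e2) = row 1: [I, 0]; row 2: [0, -I]; rho(e1 e3) = rho(e1)rho(e3) = row 1: [0, -1]; row 2: [1, 0].
M = (-4/3)*rho(e2) + (8/3)*rho(e1 e2) + (-2/5)*rho(e1 e3), summed entrywise:
Answer: row 1: [8*I/3, 2/5 + 4*I/3]; row 2: [-2/5 - 4*I/3, -8*I/3]


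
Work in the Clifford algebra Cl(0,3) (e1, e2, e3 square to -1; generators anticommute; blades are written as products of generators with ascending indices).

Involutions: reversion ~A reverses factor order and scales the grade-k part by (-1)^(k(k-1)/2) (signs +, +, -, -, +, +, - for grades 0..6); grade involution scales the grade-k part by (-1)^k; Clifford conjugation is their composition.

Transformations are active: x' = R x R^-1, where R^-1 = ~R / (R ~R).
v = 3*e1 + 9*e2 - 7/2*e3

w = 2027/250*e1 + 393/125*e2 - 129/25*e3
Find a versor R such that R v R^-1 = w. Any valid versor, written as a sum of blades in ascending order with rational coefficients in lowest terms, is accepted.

Key observation: q(v) = q(w) = -409/4 (sandwiches preserve the norm), so R = v + w = 2777/250*e1 + 1518/125*e2 - 433/50*e3 works whenever it is invertible — the component of v along it is kept and (v - w)/2 reverses, sending v to w.
Answer: 2777/250*e1 + 1518/125*e2 - 433/50*e3


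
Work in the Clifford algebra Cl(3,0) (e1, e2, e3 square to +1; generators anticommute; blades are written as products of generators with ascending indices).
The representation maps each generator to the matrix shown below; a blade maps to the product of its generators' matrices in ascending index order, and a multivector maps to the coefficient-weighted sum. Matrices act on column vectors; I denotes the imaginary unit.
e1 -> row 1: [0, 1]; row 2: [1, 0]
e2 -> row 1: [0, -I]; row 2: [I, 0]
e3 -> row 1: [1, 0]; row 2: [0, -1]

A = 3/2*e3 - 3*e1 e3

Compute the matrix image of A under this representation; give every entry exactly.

Bivector images (products of the table entries): rho(e1 e3) = rho(e1)rho(e3) = row 1: [0, -1]; row 2: [1, 0].
M = (3/2)*rho(e3) + (-3)*rho(e1 e3), summed entrywise:
Answer: row 1: [3/2, 3]; row 2: [-3, -3/2]


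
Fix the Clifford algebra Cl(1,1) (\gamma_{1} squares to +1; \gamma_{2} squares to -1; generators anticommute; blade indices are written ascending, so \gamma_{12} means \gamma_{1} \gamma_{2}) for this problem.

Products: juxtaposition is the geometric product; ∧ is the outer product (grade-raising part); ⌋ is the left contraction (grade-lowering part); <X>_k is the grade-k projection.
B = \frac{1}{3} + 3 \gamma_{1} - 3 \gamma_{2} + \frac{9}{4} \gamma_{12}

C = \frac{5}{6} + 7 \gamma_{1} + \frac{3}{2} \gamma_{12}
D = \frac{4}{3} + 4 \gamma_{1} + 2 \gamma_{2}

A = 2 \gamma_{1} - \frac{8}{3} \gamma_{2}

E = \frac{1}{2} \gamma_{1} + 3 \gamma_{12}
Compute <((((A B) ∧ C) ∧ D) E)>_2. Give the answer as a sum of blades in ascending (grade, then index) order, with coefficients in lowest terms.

step 1: -2 - \frac{16}{3} \gamma_{1} + \frac{65}{18} \gamma_{2} + 2 \gamma_{12}
step 2: -\frac{5}{3} - \frac{166}{9} \gamma_{1} + \frac{325}{108} \gamma_{2} - \frac{479}{18} \gamma_{12}
step 3: -\frac{20}{9} - \frac{844}{27} \gamma_{1} + \frac{55}{81} \gamma_{2} - \frac{2279}{27} \gamma_{12}
step 4: -\frac{7259}{27} + \frac{25}{27} \gamma_{1} - \frac{2785}{54} \gamma_{2} - \frac{1135}{162} \gamma_{12}
step 5: -\frac{1135}{162} \gamma_{12}
Answer: -\frac{1135}{162} \gamma_{12}


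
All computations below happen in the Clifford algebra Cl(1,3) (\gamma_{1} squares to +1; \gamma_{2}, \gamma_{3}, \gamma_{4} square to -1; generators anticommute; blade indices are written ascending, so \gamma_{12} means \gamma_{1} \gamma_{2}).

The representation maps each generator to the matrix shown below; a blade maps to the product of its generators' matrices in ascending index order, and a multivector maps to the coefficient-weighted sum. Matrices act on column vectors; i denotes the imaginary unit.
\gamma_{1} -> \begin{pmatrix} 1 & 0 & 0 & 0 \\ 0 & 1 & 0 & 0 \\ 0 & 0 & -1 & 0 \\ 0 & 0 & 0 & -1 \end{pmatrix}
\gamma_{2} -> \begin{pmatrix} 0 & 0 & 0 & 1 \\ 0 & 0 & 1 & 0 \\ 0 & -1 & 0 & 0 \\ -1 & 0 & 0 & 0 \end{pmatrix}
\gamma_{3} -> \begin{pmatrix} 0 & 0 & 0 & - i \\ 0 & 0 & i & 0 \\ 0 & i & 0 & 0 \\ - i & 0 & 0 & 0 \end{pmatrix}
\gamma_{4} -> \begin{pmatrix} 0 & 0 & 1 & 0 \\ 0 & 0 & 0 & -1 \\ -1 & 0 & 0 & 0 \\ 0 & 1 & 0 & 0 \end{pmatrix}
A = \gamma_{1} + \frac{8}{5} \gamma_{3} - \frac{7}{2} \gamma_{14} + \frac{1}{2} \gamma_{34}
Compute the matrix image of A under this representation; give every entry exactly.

Bivector images (products of the table entries): rho(\gamma_{14}) = rho(\gamma_{1})rho(\gamma_{4}) = \begin{pmatrix} 0 & 0 & 1 & 0 \\ 0 & 0 & 0 & -1 \\ 1 & 0 & 0 & 0 \\ 0 & -1 & 0 & 0 \end{pmatrix}; rho(\gamma_{34}) = rho(\gamma_{3})rho(\gamma_{4}) = \begin{pmatrix} 0 & - i & 0 & 0 \\ - i & 0 & 0 & 0 \\ 0 & 0 & 0 & - i \\ 0 & 0 & - i & 0 \end{pmatrix}.
M = (1)*rho(\gamma_{1}) + (\frac{8}{5})*rho(\gamma_{3}) + (-\frac{7}{2})*rho(\gamma_{14}) + (\frac{1}{2})*rho(\gamma_{34}), summed entrywise:
Answer: \begin{pmatrix} 1 & - \frac{i}{2} & - \frac{7}{2} & - \frac{8 i}{5} \\ - \frac{i}{2} & 1 & \frac{8 i}{5} & \frac{7}{2} \\ - \frac{7}{2} & \frac{8 i}{5} & -1 & - \frac{i}{2} \\ - \frac{8 i}{5} & \frac{7}{2} & - \frac{i}{2} & -1 \end{pmatrix}


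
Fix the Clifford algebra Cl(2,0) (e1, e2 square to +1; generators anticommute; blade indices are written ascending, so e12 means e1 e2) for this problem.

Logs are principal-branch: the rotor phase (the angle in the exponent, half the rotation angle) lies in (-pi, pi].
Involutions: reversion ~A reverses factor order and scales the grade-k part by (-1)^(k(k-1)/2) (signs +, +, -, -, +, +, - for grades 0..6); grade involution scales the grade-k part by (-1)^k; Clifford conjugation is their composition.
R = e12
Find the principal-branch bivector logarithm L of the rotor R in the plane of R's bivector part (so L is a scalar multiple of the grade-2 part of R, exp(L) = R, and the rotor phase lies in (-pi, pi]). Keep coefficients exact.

The scalar part of R is 0, and that scalar determines the rotor phase on the principal branch; recovering the unit plane as bivector-part over sine of the phase gives L = phase * plane.
Concretely: cos(phase) = 0 gives phase = ±pi/2, and since phase/sin(phase) is even the sign is immaterial: L = (phase/sin(phase)) * <R>_2 = (pi/2) * <R>_2.
Answer: pi/2*e12


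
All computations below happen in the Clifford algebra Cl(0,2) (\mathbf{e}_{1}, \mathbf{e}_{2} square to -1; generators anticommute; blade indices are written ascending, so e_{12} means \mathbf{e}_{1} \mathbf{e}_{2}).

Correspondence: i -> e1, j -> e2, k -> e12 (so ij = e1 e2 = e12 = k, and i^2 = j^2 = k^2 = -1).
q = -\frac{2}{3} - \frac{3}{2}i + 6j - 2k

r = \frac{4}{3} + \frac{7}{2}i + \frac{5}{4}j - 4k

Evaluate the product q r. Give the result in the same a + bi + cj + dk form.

In blades: q = -\frac{2}{3} - \frac{3}{2} e_{1} + 6 e_{2} - 2 e_{12}, r = \frac{4}{3} + \frac{7}{2} e_{1} + \frac{5}{4} e_{2} - 4 e_{12}.
Distribute q over r term by term (generator squares from the signature, products reordered to ascending indices): (-\frac{2}{3})*r = -\frac{8}{9} - \frac{7}{3} e_{1} - \frac{5}{6} e_{2} + \frac{8}{3} e_{12}; (-\frac{3}{2} e_{1})*r = \frac{21}{4} - 2 e_{1} - 6 e_{2} - \frac{15}{8} e_{12}; (6 e_{2})*r = -\frac{15}{2} - 24 e_{1} + 8 e_{2} - 21 e_{12}; (-2 e_{12})*r = -8 + \frac{5}{2} e_{1} - 7 e_{2} - \frac{8}{3} e_{12}.
Sum: -\frac{401}{36} - \frac{155}{6} e_{1} - \frac{35}{6} e_{2} - \frac{183}{8} e_{12}; translating back through the correspondence:
Answer: -\frac{401}{36} - \frac{155}{6}i - \frac{35}{6}j - \frac{183}{8}k


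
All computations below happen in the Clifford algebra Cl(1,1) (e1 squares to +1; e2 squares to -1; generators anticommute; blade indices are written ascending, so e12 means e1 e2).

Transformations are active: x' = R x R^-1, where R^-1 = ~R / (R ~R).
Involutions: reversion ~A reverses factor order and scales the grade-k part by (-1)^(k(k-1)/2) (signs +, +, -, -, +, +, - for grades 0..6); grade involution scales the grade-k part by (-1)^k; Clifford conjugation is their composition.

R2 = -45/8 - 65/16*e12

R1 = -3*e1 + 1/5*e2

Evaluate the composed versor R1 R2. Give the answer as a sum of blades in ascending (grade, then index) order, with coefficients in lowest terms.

Distribute over the terms of R1 (each basis-blade product reordered to ascending indices, repeated generators contracted through their squares):
(-3*e1) R2 = 135/8*e1 + 195/16*e2
(1/5*e2) R2 = -13/16*e1 - 9/8*e2
Summing the partial products and collecting blades:
Answer: 257/16*e1 + 177/16*e2


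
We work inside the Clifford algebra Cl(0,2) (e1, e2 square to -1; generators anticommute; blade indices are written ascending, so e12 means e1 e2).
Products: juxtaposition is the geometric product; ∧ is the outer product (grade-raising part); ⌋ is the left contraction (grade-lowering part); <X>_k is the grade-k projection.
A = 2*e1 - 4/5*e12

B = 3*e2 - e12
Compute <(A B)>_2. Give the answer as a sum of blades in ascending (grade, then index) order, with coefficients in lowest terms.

step 1: -4/5 + 12/5*e1 + 2*e2 + 6*e12
step 2: 6*e12
Answer: 6*e12


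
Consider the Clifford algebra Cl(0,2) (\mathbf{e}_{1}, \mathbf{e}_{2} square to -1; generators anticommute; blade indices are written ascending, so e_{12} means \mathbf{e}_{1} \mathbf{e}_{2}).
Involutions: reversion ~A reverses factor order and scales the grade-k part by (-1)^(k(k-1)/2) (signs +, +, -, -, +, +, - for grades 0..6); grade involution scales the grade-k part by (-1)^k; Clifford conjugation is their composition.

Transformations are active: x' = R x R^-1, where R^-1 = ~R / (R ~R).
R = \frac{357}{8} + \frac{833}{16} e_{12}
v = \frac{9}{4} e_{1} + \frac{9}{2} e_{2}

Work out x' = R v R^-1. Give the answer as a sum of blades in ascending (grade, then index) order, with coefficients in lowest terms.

~R = \frac{357}{8} - \frac{833}{16} e_{12}, and R ~R = \frac{1203685}{256}, so R^-1 = ~R / (\frac{1203685}{256}).
R v = -\frac{1071}{8} e_{1} + \frac{20349}{64} e_{2}
Answer: -\frac{1629}{340} e_{1} + \frac{261}{170} e_{2}


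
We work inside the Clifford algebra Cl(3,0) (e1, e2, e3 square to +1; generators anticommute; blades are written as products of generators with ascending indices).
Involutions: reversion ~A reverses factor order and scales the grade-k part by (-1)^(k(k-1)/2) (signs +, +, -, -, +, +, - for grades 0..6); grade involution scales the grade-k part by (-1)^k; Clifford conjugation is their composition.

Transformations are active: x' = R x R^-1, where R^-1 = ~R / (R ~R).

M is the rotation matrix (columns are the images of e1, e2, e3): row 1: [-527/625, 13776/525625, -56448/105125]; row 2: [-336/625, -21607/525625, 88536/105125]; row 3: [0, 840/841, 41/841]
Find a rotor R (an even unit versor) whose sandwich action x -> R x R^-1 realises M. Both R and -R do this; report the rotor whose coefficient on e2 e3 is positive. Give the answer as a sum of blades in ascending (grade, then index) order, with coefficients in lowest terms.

Method: write R = a + b12*e1 e2 + b13*e1 e3 + b23*e2 e3 with a^2 + b12^2 + b13^2 + b23^2 = 1 (so R^-1 = ~R). Expanding the columns R e_j ~R gives tr M = 4a^2 - 1 and, from the antisymmetric part, M21 - M12 = -4a*b12, M13 - M31 = 4a*b13, M32 - M23 = -4a*b23.
Here tr M = -439189/525625, so a^2 = (1 + tr M)/4 = 21609/525625 and a = ±147/725. Taking a = 147/725: M21 - M12 = -296352/525625, M13 - M31 = -56448/105125, M32 - M23 = 16464/105125, giving b12 = 504/725, b13 = -96/145, b23 = -28/145, i.e. R = 147/725 + 504/725*e1 e2 - 96/145*e1 e3 - 28/145*e2 e3.
Its e2 e3 coefficient is negative, so report the other preimage -R.
Answer: -147/725 - 504/725*e1 e2 + 96/145*e1 e3 + 28/145*e2 e3. Key observation: the double cover Spin(3) -> SO(3) sends R and -R to the same matrix (trace -439189/525625 here), so the stated sign of the e2 e3 coefficient is what selects one sheet.


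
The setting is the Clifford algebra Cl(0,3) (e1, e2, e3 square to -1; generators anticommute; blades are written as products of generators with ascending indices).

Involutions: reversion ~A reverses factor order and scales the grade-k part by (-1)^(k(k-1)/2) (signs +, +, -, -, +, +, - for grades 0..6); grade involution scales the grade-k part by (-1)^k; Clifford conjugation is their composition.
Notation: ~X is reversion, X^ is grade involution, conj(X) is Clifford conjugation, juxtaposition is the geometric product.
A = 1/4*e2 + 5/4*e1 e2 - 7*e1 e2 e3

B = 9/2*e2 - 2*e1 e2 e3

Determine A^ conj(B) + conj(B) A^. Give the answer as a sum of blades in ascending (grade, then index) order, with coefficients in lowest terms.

first term: -121/8 + 45/8*e1 + 5/2*e3 - 31*e1 e3
second term: -121/8 - 45/8*e1 + 5/2*e3 - 31*e1 e3
Answer: -121/4 + 5*e3 - 62*e1 e3


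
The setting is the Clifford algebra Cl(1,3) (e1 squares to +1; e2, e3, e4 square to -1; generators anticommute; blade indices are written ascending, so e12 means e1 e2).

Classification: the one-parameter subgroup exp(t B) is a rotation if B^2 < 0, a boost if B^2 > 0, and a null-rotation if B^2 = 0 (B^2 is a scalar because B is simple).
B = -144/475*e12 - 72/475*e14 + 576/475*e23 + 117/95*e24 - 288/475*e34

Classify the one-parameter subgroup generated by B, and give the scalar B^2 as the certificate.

B^2 term by term: the squares give (-144/475)^2*(e12)^2 + (-72/475)^2*(e14)^2 + (576/475)^2*(e23)^2 + (117/95)^2*(e24)^2 + (-288/475)^2*(e34)^2 = 20736/225625*(+1) + 5184/225625*(+1) + 331776/225625*(-1) + 13689/9025*(-1) + 82944/225625*(-1) = -81/25 (each basis 2-blade squares to minus the product of its generators' squares); cross terms between blades sharing an index anticommute and cancel; the commuting (index-disjoint) pairs give grade-4 terms 2*c*c'*(blade product), which cancel blade by blade — e1234: 82944/225625 - 82944/225625 = 0 — confirming B is simple. So B^2 = -81/25.
Answer: rotation, certificate B^2 = -81/25. Note: conjugating B changes its blade decomposition but never the scalar B^2 = -81/25, whose sign settles the classification.


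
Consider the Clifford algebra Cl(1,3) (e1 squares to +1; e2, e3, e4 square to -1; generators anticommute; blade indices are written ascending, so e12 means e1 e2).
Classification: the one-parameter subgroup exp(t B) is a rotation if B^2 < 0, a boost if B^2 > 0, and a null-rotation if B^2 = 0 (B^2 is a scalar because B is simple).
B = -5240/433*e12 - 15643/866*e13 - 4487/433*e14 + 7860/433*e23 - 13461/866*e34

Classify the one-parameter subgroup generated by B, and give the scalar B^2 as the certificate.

B^2 term by term: the squares give (-5240/433)^2*(e12)^2 + (-15643/866)^2*(e13)^2 + (-4487/433)^2*(e14)^2 + (7860/433)^2*(e23)^2 + (-13461/866)^2*(e34)^2 = 27457600/187489*(+1) + 244703449/749956*(+1) + 20133169/187489*(+1) + 61779600/187489*(-1) + 181198521/749956*(-1) = 9 (each basis 2-blade squares to minus the product of its generators' squares); cross terms between blades sharing an index anticommute and cancel; the commuting (index-disjoint) pairs give grade-4 terms 2*c*c'*(blade product), which cancel blade by blade — e1234: 70535640/187489 - 70535640/187489 = 0 — confirming B is simple. So B^2 = 9.
Answer: boost, certificate B^2 = 9. The scalar 9 is the complete invariant here: its sign names the subgroup type.


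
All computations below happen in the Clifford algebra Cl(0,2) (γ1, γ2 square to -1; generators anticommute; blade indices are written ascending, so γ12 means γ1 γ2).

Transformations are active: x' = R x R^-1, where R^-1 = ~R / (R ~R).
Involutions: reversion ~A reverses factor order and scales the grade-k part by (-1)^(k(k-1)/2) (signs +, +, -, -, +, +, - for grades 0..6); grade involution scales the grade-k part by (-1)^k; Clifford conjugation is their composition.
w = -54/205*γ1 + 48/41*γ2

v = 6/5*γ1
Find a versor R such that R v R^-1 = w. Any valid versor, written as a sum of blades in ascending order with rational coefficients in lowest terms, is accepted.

Construction: equal norms (both -36/25) license R = v + w = 192/205*γ1 + 48/41*γ2 — nothing changes along that direction, while (v - w)/2 changes sign, so v maps onto w.
Answer: 192/205*γ1 + 48/41*γ2


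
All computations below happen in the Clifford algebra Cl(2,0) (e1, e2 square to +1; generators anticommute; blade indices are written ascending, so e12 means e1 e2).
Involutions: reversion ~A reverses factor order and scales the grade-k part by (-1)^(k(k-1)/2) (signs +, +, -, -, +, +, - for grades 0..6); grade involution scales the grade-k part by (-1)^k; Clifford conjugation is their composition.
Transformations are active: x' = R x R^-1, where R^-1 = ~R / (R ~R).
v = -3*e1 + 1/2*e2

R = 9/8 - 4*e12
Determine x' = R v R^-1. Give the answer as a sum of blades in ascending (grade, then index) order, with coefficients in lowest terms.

~R = 9/8 + 4*e12, and R ~R = 1105/64, so R^-1 = ~R / (1105/64).
R v = -43/8*e1 - 183/16*e2
Answer: 2541/1105*e1 - 4399/2210*e2


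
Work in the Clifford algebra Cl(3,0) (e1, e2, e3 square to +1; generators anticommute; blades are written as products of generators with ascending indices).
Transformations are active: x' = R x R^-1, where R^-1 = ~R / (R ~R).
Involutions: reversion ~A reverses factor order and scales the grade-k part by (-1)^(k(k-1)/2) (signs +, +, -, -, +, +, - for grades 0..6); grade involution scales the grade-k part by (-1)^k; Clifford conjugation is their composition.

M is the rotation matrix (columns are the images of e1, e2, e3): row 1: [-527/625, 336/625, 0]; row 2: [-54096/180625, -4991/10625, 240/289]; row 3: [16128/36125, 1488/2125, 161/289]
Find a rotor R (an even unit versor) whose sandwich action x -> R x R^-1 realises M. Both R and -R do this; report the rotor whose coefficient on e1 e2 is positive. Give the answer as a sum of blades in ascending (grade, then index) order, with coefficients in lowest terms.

Method: write R = a + b12*e1 e2 + b13*e1 e3 + b23*e2 e3 with a^2 + b12^2 + b13^2 + b23^2 = 1 (so R^-1 = ~R). Expanding the columns R e_j ~R gives tr M = 4a^2 - 1 and, from the antisymmetric part, M21 - M12 = -4a*b12, M13 - M31 = 4a*b13, M32 - M23 = -4a*b23.
Here tr M = -5461/7225, so a^2 = (1 + tr M)/4 = 441/7225 and a = ±21/85. Taking a = 21/85: M21 - M12 = -6048/7225, M13 - M31 = -16128/36125, M32 - M23 = -4704/36125, giving b12 = 72/85, b13 = -192/425, b23 = 56/425, i.e. R = 21/85 + 72/85*e1 e2 - 192/425*e1 e3 + 56/425*e2 e3.
Its e1 e2 coefficient is already positive.
Answer: 21/85 + 72/85*e1 e2 - 192/425*e1 e3 + 56/425*e2 e3. Key observation: the double cover Spin(3) -> SO(3) sends R and -R to the same matrix (trace -5461/7225 here), so the stated sign of the e1 e2 coefficient is what selects one sheet.


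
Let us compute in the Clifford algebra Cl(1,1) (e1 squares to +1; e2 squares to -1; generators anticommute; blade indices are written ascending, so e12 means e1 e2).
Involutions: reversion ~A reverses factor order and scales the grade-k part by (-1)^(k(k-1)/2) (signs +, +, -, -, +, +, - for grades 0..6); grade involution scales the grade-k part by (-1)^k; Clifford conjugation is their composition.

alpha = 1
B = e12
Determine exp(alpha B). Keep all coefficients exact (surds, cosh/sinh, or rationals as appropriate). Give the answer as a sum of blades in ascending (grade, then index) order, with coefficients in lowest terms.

B^2 = (1)^2*(e12)^2 = 1*(+1) = 1 (a basis 2-blade squares to minus the product of its generators' squares).
B^2 = 1 — hyperbolic case — the even/odd split gives cosh and sinh: l = 1, alpha*l = 1, so exp(alpha B) = cosh(1) + (sinh(1)/1)*B = cosh(1) + (sinh(1))*B.
Answer: cosh(1) + sinh(1)*e12


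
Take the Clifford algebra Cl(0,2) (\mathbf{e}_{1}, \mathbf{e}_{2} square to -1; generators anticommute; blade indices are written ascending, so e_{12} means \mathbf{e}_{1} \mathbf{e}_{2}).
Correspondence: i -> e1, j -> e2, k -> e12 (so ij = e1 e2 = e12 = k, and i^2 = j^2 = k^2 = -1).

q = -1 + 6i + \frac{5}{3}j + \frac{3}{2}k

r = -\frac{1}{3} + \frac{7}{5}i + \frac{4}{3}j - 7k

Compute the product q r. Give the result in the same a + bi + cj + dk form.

In blades: q = -1 + 6 e_{1} + \frac{5}{3} e_{2} + \frac{3}{2} e_{12}, r = -\frac{1}{3} + \frac{7}{5} e_{1} + \frac{4}{3} e_{2} - 7 e_{12}.
Distribute q over r term by term (generator squares from the signature, products reordered to ascending indices): (-1)*r = \frac{1}{3} - \frac{7}{5} e_{1} - \frac{4}{3} e_{2} + 7 e_{12}; (6 e_{1})*r = -\frac{42}{5} - 2 e_{1} + 42 e_{2} + 8 e_{12}; (\frac{5}{3} e_{2})*r = -\frac{20}{9} - \frac{35}{3} e_{1} - \frac{5}{9} e_{2} - \frac{7}{3} e_{12}; (\frac{3}{2} e_{12})*r = \frac{21}{2} - 2 e_{1} + \frac{21}{10} e_{2} - \frac{1}{2} e_{12}.
Sum: \frac{19}{90} - \frac{256}{15} e_{1} + \frac{3799}{90} e_{2} + \frac{73}{6} e_{12}; translating back through the correspondence:
Answer: \frac{19}{90} - \frac{256}{15}i + \frac{3799}{90}j + \frac{73}{6}k


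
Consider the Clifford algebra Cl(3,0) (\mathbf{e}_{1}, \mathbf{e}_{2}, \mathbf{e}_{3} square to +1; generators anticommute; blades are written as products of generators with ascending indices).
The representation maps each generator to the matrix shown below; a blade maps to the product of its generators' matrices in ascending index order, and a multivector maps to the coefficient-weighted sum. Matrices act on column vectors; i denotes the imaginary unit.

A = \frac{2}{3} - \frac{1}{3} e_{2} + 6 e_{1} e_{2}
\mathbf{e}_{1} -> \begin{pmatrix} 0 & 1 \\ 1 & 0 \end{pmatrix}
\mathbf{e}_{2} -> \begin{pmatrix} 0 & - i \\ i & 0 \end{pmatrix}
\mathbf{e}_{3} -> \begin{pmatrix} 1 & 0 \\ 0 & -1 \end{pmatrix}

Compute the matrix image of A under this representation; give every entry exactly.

Bivector images (products of the table entries): rho(e_{1} e_{2}) = rho(\mathbf{e}_{1})rho(\mathbf{e}_{2}) = \begin{pmatrix} i & 0 \\ 0 & - i \end{pmatrix}.
M = (\frac{2}{3})*1 + (-\frac{1}{3})*rho(e_{2}) + (6)*rho(e_{1} e_{2}), summed entrywise (1 is the identity matrix):
Answer: \begin{pmatrix} \frac{2}{3} + 6 i & \frac{i}{3} \\ - \frac{i}{3} & \frac{2}{3} - 6 i \end{pmatrix}


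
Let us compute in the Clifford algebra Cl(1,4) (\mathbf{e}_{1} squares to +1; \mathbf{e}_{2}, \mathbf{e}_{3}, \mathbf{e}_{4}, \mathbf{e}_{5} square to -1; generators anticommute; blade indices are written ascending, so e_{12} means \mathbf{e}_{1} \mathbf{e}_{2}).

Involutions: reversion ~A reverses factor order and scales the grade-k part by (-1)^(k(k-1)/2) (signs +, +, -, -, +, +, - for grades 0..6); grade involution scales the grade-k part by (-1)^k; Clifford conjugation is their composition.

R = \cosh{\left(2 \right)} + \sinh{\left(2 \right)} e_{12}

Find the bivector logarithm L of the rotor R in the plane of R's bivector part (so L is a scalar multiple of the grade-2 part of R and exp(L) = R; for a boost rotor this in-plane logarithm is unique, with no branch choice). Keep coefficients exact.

The scalar part of R is \cosh{\left(2 \right)}, giving the rapidity magnitude (cosh is even); the bivector part supplies orientation, its quotient by sinh of the rapidity is the plane, and L = rapidity * plane — unique in that plane, since flipping both signs leaves L unchanged.
Concretely: cosh(rapidity) = \cosh{\left(2 \right)} gives rapidity = ±2, and since rapidity/sinh(rapidity) is even the sign is immaterial: L = (rapidity/sinh(rapidity)) * <R>_2 = (\frac{2}{\sinh{\left(2 \right)}}) * <R>_2.
Answer: 2 e_{12}


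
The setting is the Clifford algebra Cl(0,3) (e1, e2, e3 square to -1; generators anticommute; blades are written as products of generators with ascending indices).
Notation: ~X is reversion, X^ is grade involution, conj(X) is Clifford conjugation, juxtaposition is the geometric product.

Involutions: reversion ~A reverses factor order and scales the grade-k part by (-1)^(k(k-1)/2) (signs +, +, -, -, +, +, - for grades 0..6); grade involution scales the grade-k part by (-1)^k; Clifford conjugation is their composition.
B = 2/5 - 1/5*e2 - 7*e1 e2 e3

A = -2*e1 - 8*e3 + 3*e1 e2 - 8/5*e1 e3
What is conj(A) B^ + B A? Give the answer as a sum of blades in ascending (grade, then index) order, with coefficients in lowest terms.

first term: 7/5*e1 + 56/5*e2 + 121/5*e3 - 284/5*e1 e2 + 16/25*e1 e3 - 78/5*e2 e3 - 8/25*e1 e2 e3
second term: -7/5*e1 + 56/5*e2 + 89/5*e3 - 276/5*e1 e2 - 16/25*e1 e3 - 62/5*e2 e3 - 8/25*e1 e2 e3
Answer: 112/5*e2 + 42*e3 - 112*e1 e2 - 28*e2 e3 - 16/25*e1 e2 e3
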